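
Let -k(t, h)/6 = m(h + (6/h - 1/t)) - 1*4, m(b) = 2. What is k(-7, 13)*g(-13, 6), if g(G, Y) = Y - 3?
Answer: 36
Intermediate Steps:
g(G, Y) = -3 + Y
k(t, h) = 12 (k(t, h) = -6*(2 - 1*4) = -6*(2 - 4) = -6*(-2) = 12)
k(-7, 13)*g(-13, 6) = 12*(-3 + 6) = 12*3 = 36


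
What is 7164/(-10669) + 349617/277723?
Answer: 37030983/63043121 ≈ 0.58739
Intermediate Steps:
7164/(-10669) + 349617/277723 = 7164*(-1/10669) + 349617*(1/277723) = -7164/10669 + 349617/277723 = 37030983/63043121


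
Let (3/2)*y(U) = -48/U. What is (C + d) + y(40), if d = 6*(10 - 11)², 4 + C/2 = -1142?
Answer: -11434/5 ≈ -2286.8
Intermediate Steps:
C = -2292 (C = -8 + 2*(-1142) = -8 - 2284 = -2292)
y(U) = -32/U (y(U) = 2*(-48/U)/3 = -32/U)
d = 6 (d = 6*(-1)² = 6*1 = 6)
(C + d) + y(40) = (-2292 + 6) - 32/40 = -2286 - 32*1/40 = -2286 - ⅘ = -11434/5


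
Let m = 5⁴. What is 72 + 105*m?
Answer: 65697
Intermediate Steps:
m = 625
72 + 105*m = 72 + 105*625 = 72 + 65625 = 65697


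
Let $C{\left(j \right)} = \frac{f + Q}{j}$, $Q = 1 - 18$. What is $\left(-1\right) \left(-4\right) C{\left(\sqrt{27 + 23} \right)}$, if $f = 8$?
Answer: $- \frac{18 \sqrt{2}}{5} \approx -5.0912$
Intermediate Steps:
$Q = -17$ ($Q = 1 - 18 = -17$)
$C{\left(j \right)} = - \frac{9}{j}$ ($C{\left(j \right)} = \frac{8 - 17}{j} = - \frac{9}{j}$)
$\left(-1\right) \left(-4\right) C{\left(\sqrt{27 + 23} \right)} = \left(-1\right) \left(-4\right) \left(- \frac{9}{\sqrt{27 + 23}}\right) = 4 \left(- \frac{9}{\sqrt{50}}\right) = 4 \left(- \frac{9}{5 \sqrt{2}}\right) = 4 \left(- 9 \frac{\sqrt{2}}{10}\right) = 4 \left(- \frac{9 \sqrt{2}}{10}\right) = - \frac{18 \sqrt{2}}{5}$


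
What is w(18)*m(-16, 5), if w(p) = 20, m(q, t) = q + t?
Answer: -220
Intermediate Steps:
w(18)*m(-16, 5) = 20*(-16 + 5) = 20*(-11) = -220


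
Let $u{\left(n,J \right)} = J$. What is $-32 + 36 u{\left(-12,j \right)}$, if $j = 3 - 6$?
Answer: $-140$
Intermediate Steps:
$j = -3$ ($j = 3 - 6 = -3$)
$-32 + 36 u{\left(-12,j \right)} = -32 + 36 \left(-3\right) = -32 - 108 = -140$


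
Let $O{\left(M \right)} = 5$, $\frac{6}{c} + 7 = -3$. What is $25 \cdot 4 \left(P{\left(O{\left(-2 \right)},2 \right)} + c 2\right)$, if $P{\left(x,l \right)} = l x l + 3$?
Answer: $2180$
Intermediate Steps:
$c = - \frac{3}{5}$ ($c = \frac{6}{-7 - 3} = \frac{6}{-10} = 6 \left(- \frac{1}{10}\right) = - \frac{3}{5} \approx -0.6$)
$P{\left(x,l \right)} = 3 + x l^{2}$ ($P{\left(x,l \right)} = x l^{2} + 3 = 3 + x l^{2}$)
$25 \cdot 4 \left(P{\left(O{\left(-2 \right)},2 \right)} + c 2\right) = 25 \cdot 4 \left(\left(3 + 5 \cdot 2^{2}\right) - \frac{6}{5}\right) = 100 \left(\left(3 + 5 \cdot 4\right) - \frac{6}{5}\right) = 100 \left(\left(3 + 20\right) - \frac{6}{5}\right) = 100 \left(23 - \frac{6}{5}\right) = 100 \cdot \frac{109}{5} = 2180$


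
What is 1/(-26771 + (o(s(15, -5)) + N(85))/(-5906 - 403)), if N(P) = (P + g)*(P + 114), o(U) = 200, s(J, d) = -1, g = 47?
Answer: -6309/168924707 ≈ -3.7348e-5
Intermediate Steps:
N(P) = (47 + P)*(114 + P) (N(P) = (P + 47)*(P + 114) = (47 + P)*(114 + P))
1/(-26771 + (o(s(15, -5)) + N(85))/(-5906 - 403)) = 1/(-26771 + (200 + (5358 + 85**2 + 161*85))/(-5906 - 403)) = 1/(-26771 + (200 + (5358 + 7225 + 13685))/(-6309)) = 1/(-26771 + (200 + 26268)*(-1/6309)) = 1/(-26771 + 26468*(-1/6309)) = 1/(-26771 - 26468/6309) = 1/(-168924707/6309) = -6309/168924707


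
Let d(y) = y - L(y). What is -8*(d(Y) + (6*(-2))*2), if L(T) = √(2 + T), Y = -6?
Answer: 240 + 16*I ≈ 240.0 + 16.0*I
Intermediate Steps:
d(y) = y - √(2 + y)
-8*(d(Y) + (6*(-2))*2) = -8*((-6 - √(2 - 6)) + (6*(-2))*2) = -8*((-6 - √(-4)) - 12*2) = -8*((-6 - 2*I) - 24) = -8*(-30 - 2*I) = 240 + 16*I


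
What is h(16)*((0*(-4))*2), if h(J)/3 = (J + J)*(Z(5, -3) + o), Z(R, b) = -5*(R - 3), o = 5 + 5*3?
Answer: 0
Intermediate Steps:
o = 20 (o = 5 + 15 = 20)
Z(R, b) = 15 - 5*R (Z(R, b) = -5*(-3 + R) = 15 - 5*R)
h(J) = 60*J (h(J) = 3*((J + J)*((15 - 5*5) + 20)) = 3*((2*J)*((15 - 25) + 20)) = 3*((2*J)*(-10 + 20)) = 3*((2*J)*10) = 3*(20*J) = 60*J)
h(16)*((0*(-4))*2) = (60*16)*((0*(-4))*2) = 960*(0*2) = 960*0 = 0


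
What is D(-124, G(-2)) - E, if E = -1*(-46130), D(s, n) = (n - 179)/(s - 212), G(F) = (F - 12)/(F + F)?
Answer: -10333003/224 ≈ -46130.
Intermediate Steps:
G(F) = (-12 + F)/(2*F) (G(F) = (-12 + F)/((2*F)) = (-12 + F)*(1/(2*F)) = (-12 + F)/(2*F))
D(s, n) = (-179 + n)/(-212 + s)
E = 46130
D(-124, G(-2)) - E = (-179 + (½)*(-12 - 2)/(-2))/(-212 - 124) - 1*46130 = (-179 + (½)*(-½)*(-14))/(-336) - 46130 = -(-179 + 7/2)/336 - 46130 = -1/336*(-351/2) - 46130 = 117/224 - 46130 = -10333003/224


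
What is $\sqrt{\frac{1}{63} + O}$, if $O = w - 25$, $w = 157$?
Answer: $\frac{\sqrt{58219}}{21} \approx 11.49$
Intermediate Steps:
$O = 132$ ($O = 157 - 25 = 132$)
$\sqrt{\frac{1}{63} + O} = \sqrt{\frac{1}{63} + 132} = \sqrt{\frac{8317}{63}} = \frac{\sqrt{58219}}{21}$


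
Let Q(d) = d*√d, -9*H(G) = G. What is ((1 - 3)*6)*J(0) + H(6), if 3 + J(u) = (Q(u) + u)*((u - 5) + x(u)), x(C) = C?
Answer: 106/3 ≈ 35.333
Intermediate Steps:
H(G) = -G/9
Q(d) = d^(3/2)
J(u) = -3 + (-5 + 2*u)*(u + u^(3/2)) (J(u) = -3 + (u^(3/2) + u)*((u - 5) + u) = -3 + (u + u^(3/2))*((-5 + u) + u) = -3 + (u + u^(3/2))*(-5 + 2*u) = -3 + (-5 + 2*u)*(u + u^(3/2)))
((1 - 3)*6)*J(0) + H(6) = ((1 - 3)*6)*(-3 - 5*0 - 5*0^(3/2) + 2*0² + 2*0^(5/2)) - ⅑*6 = (-2*6)*(-3 + 0 - 5*0 + 2*0 + 2*0) - ⅔ = -12*(-3 + 0 + 0 + 0 + 0) - ⅔ = -12*(-3) - ⅔ = 36 - ⅔ = 106/3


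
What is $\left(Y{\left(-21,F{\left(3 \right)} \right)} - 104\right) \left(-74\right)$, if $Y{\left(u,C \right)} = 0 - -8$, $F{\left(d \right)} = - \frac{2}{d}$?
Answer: $7104$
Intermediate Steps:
$Y{\left(u,C \right)} = 8$ ($Y{\left(u,C \right)} = 0 + 8 = 8$)
$\left(Y{\left(-21,F{\left(3 \right)} \right)} - 104\right) \left(-74\right) = \left(8 - 104\right) \left(-74\right) = \left(-96\right) \left(-74\right) = 7104$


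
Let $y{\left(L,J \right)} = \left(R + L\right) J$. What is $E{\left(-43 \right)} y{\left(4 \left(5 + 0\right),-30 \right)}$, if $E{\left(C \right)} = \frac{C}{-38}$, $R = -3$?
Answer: $- \frac{10965}{19} \approx -577.11$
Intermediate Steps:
$E{\left(C \right)} = - \frac{C}{38}$ ($E{\left(C \right)} = C \left(- \frac{1}{38}\right) = - \frac{C}{38}$)
$y{\left(L,J \right)} = J \left(-3 + L\right)$ ($y{\left(L,J \right)} = \left(-3 + L\right) J = J \left(-3 + L\right)$)
$E{\left(-43 \right)} y{\left(4 \left(5 + 0\right),-30 \right)} = \left(- \frac{1}{38}\right) \left(-43\right) \left(- 30 \left(-3 + 4 \left(5 + 0\right)\right)\right) = \frac{43 \left(- 30 \left(-3 + 4 \cdot 5\right)\right)}{38} = \frac{43 \left(- 30 \left(-3 + 20\right)\right)}{38} = \frac{43 \left(\left(-30\right) 17\right)}{38} = \frac{43}{38} \left(-510\right) = - \frac{10965}{19}$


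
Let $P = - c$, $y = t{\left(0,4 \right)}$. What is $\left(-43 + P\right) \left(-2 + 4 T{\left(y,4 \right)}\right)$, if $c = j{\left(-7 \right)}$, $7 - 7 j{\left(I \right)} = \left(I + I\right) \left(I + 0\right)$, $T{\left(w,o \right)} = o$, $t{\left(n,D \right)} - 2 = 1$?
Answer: $-420$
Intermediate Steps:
$t{\left(n,D \right)} = 3$ ($t{\left(n,D \right)} = 2 + 1 = 3$)
$y = 3$
$j{\left(I \right)} = 1 - \frac{2 I^{2}}{7}$ ($j{\left(I \right)} = 1 - \frac{\left(I + I\right) \left(I + 0\right)}{7} = 1 - \frac{2 I I}{7} = 1 - \frac{2 I^{2}}{7}$)
$c = -13$ ($c = 1 - \frac{2 \left(-7\right)^{2}}{7} = 1 - 14 = -13$)
$P = 13$ ($P = \left(-1\right) \left(-13\right) = 13$)
$\left(-43 + P\right) \left(-2 + 4 T{\left(y,4 \right)}\right) = \left(-43 + 13\right) \left(-2 + 4 \cdot 4\right) = - 30 \left(-2 + 16\right) = \left(-30\right) 14 = -420$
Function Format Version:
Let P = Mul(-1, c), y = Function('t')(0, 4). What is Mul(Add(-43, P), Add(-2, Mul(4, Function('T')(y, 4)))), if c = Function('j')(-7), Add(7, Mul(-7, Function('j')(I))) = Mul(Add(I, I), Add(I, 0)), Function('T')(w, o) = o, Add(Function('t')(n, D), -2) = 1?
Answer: -420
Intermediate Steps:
Function('t')(n, D) = 3 (Function('t')(n, D) = Add(2, 1) = 3)
y = 3
Function('j')(I) = Add(1, Mul(Rational(-2, 7), Pow(I, 2))) (Function('j')(I) = Add(1, Mul(Rational(-1, 7), Mul(Add(I, I), Add(I, 0)))) = Add(1, Mul(Rational(-1, 7), Mul(Mul(2, I), I))) = Add(1, Mul(Rational(-1, 7), Mul(2, Pow(I, 2)))) = Add(1, Mul(Rational(-2, 7), Pow(I, 2))))
c = -13 (c = Add(1, Mul(Rational(-2, 7), Pow(-7, 2))) = Add(1, Mul(Rational(-2, 7), 49)) = Add(1, -14) = -13)
P = 13 (P = Mul(-1, -13) = 13)
Mul(Add(-43, P), Add(-2, Mul(4, Function('T')(y, 4)))) = Mul(Add(-43, 13), Add(-2, Mul(4, 4))) = Mul(-30, Add(-2, 16)) = Mul(-30, 14) = -420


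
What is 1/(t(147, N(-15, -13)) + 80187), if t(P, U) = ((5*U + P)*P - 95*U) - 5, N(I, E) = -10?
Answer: 1/95391 ≈ 1.0483e-5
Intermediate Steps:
t(P, U) = -5 - 95*U + P*(P + 5*U) (t(P, U) = ((P + 5*U)*P - 95*U) - 5 = (P*(P + 5*U) - 95*U) - 5 = (-95*U + P*(P + 5*U)) - 5 = -5 - 95*U + P*(P + 5*U))
1/(t(147, N(-15, -13)) + 80187) = 1/((-5 + 147² - 95*(-10) + 5*147*(-10)) + 80187) = 1/((-5 + 21609 + 950 - 7350) + 80187) = 1/(15204 + 80187) = 1/95391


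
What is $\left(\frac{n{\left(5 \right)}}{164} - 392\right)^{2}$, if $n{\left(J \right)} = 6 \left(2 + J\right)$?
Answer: $\frac{1031887129}{6724} \approx 1.5346 \cdot 10^{5}$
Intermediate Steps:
$n{\left(J \right)} = 12 + 6 J$
$\left(\frac{n{\left(5 \right)}}{164} - 392\right)^{2} = \left(\frac{12 + 6 \cdot 5}{164} - 392\right)^{2} = \left(\left(12 + 30\right) \frac{1}{164} - 392\right)^{2} = \left(42 \cdot \frac{1}{164} - 392\right)^{2} = \left(\frac{21}{82} - 392\right)^{2} = \left(- \frac{32123}{82}\right)^{2} = \frac{1031887129}{6724}$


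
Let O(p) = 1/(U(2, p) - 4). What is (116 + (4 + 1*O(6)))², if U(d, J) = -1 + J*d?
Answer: 707281/49 ≈ 14434.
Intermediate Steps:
O(p) = 1/(-5 + 2*p) (O(p) = 1/((-1 + p*2) - 4) = 1/((-1 + 2*p) - 4) = 1/(-5 + 2*p))
(116 + (4 + 1*O(6)))² = (116 + (4 + 1/(-5 + 2*6)))² = (116 + (4 + 1/(-5 + 12)))² = (116 + (4 + 1/7))² = (116 + (4 + 1*(⅐)))² = (116 + (4 + ⅐))² = (116 + 29/7)² = (841/7)² = 707281/49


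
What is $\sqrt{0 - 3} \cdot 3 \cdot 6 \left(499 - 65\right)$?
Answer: $7812 i \sqrt{3} \approx 13531.0 i$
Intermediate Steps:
$\sqrt{0 - 3} \cdot 3 \cdot 6 \left(499 - 65\right) = \sqrt{-3} \cdot 3 \cdot 6 \cdot 434 = i \sqrt{3} \cdot 3 \cdot 6 \cdot 434 = 3 i \sqrt{3} \cdot 6 \cdot 434 = 18 i \sqrt{3} \cdot 434 = 7812 i \sqrt{3}$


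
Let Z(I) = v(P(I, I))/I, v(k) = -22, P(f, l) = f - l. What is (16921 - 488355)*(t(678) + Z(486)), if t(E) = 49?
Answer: -5608178864/243 ≈ -2.3079e+7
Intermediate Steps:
Z(I) = -22/I
(16921 - 488355)*(t(678) + Z(486)) = (16921 - 488355)*(49 - 22/486) = -471434*(49 - 22*1/486) = -471434*(49 - 11/243) = -471434*11896/243 = -5608178864/243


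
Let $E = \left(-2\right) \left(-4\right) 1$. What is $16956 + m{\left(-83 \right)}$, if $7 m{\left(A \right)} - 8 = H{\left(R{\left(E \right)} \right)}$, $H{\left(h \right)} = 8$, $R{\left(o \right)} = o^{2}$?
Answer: $\frac{118708}{7} \approx 16958.0$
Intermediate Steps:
$E = 8$ ($E = 8 \cdot 1 = 8$)
$m{\left(A \right)} = \frac{16}{7}$ ($m{\left(A \right)} = \frac{8}{7} + \frac{1}{7} \cdot 8 = \frac{8}{7} + \frac{8}{7} = \frac{16}{7}$)
$16956 + m{\left(-83 \right)} = 16956 + \frac{16}{7} = \frac{118708}{7}$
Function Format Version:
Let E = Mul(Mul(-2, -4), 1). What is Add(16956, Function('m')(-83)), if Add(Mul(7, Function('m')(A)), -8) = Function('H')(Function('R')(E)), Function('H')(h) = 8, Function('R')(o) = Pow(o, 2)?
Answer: Rational(118708, 7) ≈ 16958.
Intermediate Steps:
E = 8 (E = Mul(8, 1) = 8)
Function('m')(A) = Rational(16, 7) (Function('m')(A) = Add(Rational(8, 7), Mul(Rational(1, 7), 8)) = Add(Rational(8, 7), Rational(8, 7)) = Rational(16, 7))
Add(16956, Function('m')(-83)) = Add(16956, Rational(16, 7)) = Rational(118708, 7)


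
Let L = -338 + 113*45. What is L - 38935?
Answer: -34188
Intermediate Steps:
L = 4747 (L = -338 + 5085 = 4747)
L - 38935 = 4747 - 38935 = -34188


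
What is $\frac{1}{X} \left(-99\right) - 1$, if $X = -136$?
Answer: $- \frac{37}{136} \approx -0.27206$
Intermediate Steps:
$\frac{1}{X} \left(-99\right) - 1 = \frac{1}{-136} \left(-99\right) - 1 = \left(- \frac{1}{136}\right) \left(-99\right) - 1 = \frac{99}{136} - 1 = - \frac{37}{136}$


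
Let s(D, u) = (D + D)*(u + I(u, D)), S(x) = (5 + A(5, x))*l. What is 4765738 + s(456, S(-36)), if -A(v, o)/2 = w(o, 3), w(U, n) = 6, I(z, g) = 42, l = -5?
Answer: 4835962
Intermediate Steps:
A(v, o) = -12 (A(v, o) = -2*6 = -12)
S(x) = 35 (S(x) = (5 - 12)*(-5) = -7*(-5) = 35)
s(D, u) = 2*D*(42 + u) (s(D, u) = (D + D)*(u + 42) = (2*D)*(42 + u) = 2*D*(42 + u))
4765738 + s(456, S(-36)) = 4765738 + 2*456*(42 + 35) = 4765738 + 2*456*77 = 4765738 + 70224 = 4835962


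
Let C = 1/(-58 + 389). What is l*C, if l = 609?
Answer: 609/331 ≈ 1.8399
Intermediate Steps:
C = 1/331 ≈ 0.0030211
l*C = 609*(1/331) = 609/331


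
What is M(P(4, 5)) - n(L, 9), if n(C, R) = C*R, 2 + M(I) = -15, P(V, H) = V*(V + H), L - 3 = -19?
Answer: 127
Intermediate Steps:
L = -16 (L = 3 - 19 = -16)
P(V, H) = V*(H + V)
M(I) = -17 (M(I) = -2 - 15 = -17)
M(P(4, 5)) - n(L, 9) = -17 - (-16)*9 = -17 - 1*(-144) = -17 + 144 = 127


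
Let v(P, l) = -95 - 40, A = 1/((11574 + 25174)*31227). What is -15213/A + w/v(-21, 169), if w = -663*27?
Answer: -87286853932077/5 ≈ -1.7457e+13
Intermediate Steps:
A = 1/1147529796 (A = (1/31227)/36748 = (1/36748)*(1/31227) = 1/1147529796 ≈ 8.7144e-10)
v(P, l) = -135
w = -17901
-15213/A + w/v(-21, 169) = -15213/1/1147529796 - 17901/(-135) = -15213*1147529796 - 17901*(-1/135) = -17457370786548 + 663/5 = -87286853932077/5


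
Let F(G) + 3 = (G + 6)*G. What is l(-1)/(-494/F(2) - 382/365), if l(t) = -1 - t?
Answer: 0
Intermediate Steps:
F(G) = -3 + G*(6 + G) (F(G) = -3 + (G + 6)*G = -3 + (6 + G)*G = -3 + G*(6 + G))
l(-1)/(-494/F(2) - 382/365) = (-1 - 1*(-1))/(-494/(-3 + 2² + 6*2) - 382/365) = (-1 + 1)/(-494/(-3 + 4 + 12) - 382*1/365) = 0/(-494/13 - 382/365) = 0/(-494*1/13 - 382/365) = 0/(-38 - 382/365) = 0/(-14252/365) = 0*(-365/14252) = 0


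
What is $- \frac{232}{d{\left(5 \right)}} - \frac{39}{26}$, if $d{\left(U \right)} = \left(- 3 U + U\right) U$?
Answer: $\frac{157}{50} \approx 3.14$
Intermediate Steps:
$d{\left(U \right)} = - 2 U^{2}$ ($d{\left(U \right)} = - 2 U U = - 2 U^{2}$)
$- \frac{232}{d{\left(5 \right)}} - \frac{39}{26} = - \frac{232}{\left(-2\right) 5^{2}} - \frac{39}{26} = - \frac{232}{\left(-2\right) 25} - \frac{3}{2} = - \frac{232}{-50} - \frac{3}{2} = \left(-232\right) \left(- \frac{1}{50}\right) - \frac{3}{2} = \frac{116}{25} - \frac{3}{2} = \frac{157}{50}$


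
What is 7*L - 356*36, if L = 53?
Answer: -12445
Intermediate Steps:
7*L - 356*36 = 7*53 - 356*36 = 371 - 12816 = -12445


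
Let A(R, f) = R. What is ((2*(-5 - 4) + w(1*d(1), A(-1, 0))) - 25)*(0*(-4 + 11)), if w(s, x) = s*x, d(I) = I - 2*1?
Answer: 0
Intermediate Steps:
d(I) = -2 + I (d(I) = I - 2 = -2 + I)
((2*(-5 - 4) + w(1*d(1), A(-1, 0))) - 25)*(0*(-4 + 11)) = ((2*(-5 - 4) + (1*(-2 + 1))*(-1)) - 25)*(0*(-4 + 11)) = ((2*(-9) + (1*(-1))*(-1)) - 25)*(0*7) = ((-18 - 1*(-1)) - 25)*0 = ((-18 + 1) - 25)*0 = (-17 - 25)*0 = -42*0 = 0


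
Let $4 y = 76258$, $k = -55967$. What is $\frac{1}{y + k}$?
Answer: $- \frac{2}{73805} \approx -2.7098 \cdot 10^{-5}$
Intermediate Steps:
$y = \frac{38129}{2}$ ($y = \frac{1}{4} \cdot 76258 = \frac{38129}{2} \approx 19065.0$)
$\frac{1}{y + k} = \frac{1}{\frac{38129}{2} - 55967} = \frac{1}{- \frac{73805}{2}} = - \frac{2}{73805}$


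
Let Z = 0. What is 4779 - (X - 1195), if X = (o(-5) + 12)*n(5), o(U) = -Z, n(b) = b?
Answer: 5914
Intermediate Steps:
o(U) = 0 (o(U) = -1*0 = 0)
X = 60 (X = (0 + 12)*5 = 12*5 = 60)
4779 - (X - 1195) = 4779 - (60 - 1195) = 4779 - 1*(-1135) = 4779 + 1135 = 5914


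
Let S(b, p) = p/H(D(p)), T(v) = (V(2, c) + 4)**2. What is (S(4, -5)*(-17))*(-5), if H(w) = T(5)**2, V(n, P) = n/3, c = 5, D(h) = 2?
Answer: -34425/38416 ≈ -0.89611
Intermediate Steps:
V(n, P) = n/3 (V(n, P) = n*(1/3) = n/3)
T(v) = 196/9 (T(v) = ((1/3)*2 + 4)**2 = (2/3 + 4)**2 = (14/3)**2 = 196/9)
H(w) = 38416/81 (H(w) = (196/9)**2 = 38416/81)
S(b, p) = 81*p/38416 (S(b, p) = p/(38416/81) = p*(81/38416) = 81*p/38416)
(S(4, -5)*(-17))*(-5) = (((81/38416)*(-5))*(-17))*(-5) = -405/38416*(-17)*(-5) = (6885/38416)*(-5) = -34425/38416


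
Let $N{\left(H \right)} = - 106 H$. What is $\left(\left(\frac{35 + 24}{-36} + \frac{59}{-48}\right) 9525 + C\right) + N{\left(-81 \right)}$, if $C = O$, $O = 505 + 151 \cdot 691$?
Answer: $\frac{4133461}{48} \approx 86114.0$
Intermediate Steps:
$O = 104846$ ($O = 505 + 104341 = 104846$)
$C = 104846$
$\left(\left(\frac{35 + 24}{-36} + \frac{59}{-48}\right) 9525 + C\right) + N{\left(-81 \right)} = \left(\left(\frac{35 + 24}{-36} + \frac{59}{-48}\right) 9525 + 104846\right) - -8586 = \left(\left(59 \left(- \frac{1}{36}\right) + 59 \left(- \frac{1}{48}\right)\right) 9525 + 104846\right) + 8586 = \left(\left(- \frac{59}{36} - \frac{59}{48}\right) 9525 + 104846\right) + 8586 = \left(\left(- \frac{413}{144}\right) 9525 + 104846\right) + 8586 = \left(- \frac{1311275}{48} + 104846\right) + 8586 = \frac{3721333}{48} + 8586 = \frac{4133461}{48}$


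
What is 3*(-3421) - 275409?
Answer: -285672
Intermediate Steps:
3*(-3421) - 275409 = -10263 - 275409 = -285672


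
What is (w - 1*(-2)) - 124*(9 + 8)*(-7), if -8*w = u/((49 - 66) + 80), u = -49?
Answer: 1062583/72 ≈ 14758.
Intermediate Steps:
w = 7/72 (w = -(-49)/(8*((49 - 66) + 80)) = -(-49)/(8*(-17 + 80)) = -(-49)/(8*63) = -1/8*(-7/9) = 7/72 ≈ 0.097222)
(w - 1*(-2)) - 124*(9 + 8)*(-7) = (7/72 - 1*(-2)) - 124*(9 + 8)*(-7) = (7/72 + 2) - 2108*(-7) = 151/72 - 124*(-119) = 151/72 + 14756 = 1062583/72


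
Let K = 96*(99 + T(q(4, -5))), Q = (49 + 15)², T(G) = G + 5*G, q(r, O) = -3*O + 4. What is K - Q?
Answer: 16352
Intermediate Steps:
q(r, O) = 4 - 3*O
T(G) = 6*G
Q = 4096 (Q = 64² = 4096)
K = 20448 (K = 96*(99 + 6*(4 - 3*(-5))) = 96*(99 + 6*(4 + 15)) = 96*(99 + 6*19) = 96*(99 + 114) = 96*213 = 20448)
K - Q = 20448 - 1*4096 = 20448 - 4096 = 16352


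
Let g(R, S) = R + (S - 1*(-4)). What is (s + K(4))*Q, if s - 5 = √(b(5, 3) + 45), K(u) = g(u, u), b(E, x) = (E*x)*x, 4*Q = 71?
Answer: 1207/4 + 213*√10/4 ≈ 470.14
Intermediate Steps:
Q = 71/4 (Q = (¼)*71 = 71/4 ≈ 17.750)
g(R, S) = 4 + R + S (g(R, S) = R + (S + 4) = R + (4 + S) = 4 + R + S)
b(E, x) = E*x²
K(u) = 4 + 2*u (K(u) = 4 + u + u = 4 + 2*u)
s = 5 + 3*√10 (s = 5 + √(5*3² + 45) = 5 + √(5*9 + 45) = 5 + √(45 + 45) = 5 + √90 = 5 + 3*√10 ≈ 14.487)
(s + K(4))*Q = ((5 + 3*√10) + (4 + 2*4))*(71/4) = ((5 + 3*√10) + (4 + 8))*(71/4) = ((5 + 3*√10) + 12)*(71/4) = (17 + 3*√10)*(71/4) = 1207/4 + 213*√10/4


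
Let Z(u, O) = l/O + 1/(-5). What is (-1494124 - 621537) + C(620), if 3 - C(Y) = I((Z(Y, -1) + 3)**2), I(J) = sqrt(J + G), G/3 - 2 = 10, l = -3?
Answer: -2115658 - sqrt(1741)/5 ≈ -2.1157e+6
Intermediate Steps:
G = 36 (G = 6 + 3*10 = 6 + 30 = 36)
Z(u, O) = -1/5 - 3/O (Z(u, O) = -3/O + 1/(-5) = -3/O + 1*(-1/5) = -3/O - 1/5 = -1/5 - 3/O)
I(J) = sqrt(36 + J) (I(J) = sqrt(J + 36) = sqrt(36 + J))
C(Y) = 3 - sqrt(1741)/5 (C(Y) = 3 - sqrt(36 + ((1/5)*(-15 - 1*(-1))/(-1) + 3)**2) = 3 - sqrt(36 + ((1/5)*(-1)*(-15 + 1) + 3)**2) = 3 - sqrt(36 + ((1/5)*(-1)*(-14) + 3)**2) = 3 - sqrt(36 + (14/5 + 3)**2) = 3 - sqrt(36 + (29/5)**2) = 3 - sqrt(36 + 841/25) = 3 - sqrt(1741/25) = 3 - sqrt(1741)/5)
(-1494124 - 621537) + C(620) = (-1494124 - 621537) + (3 - sqrt(1741)/5) = -2115661 + (3 - sqrt(1741)/5) = -2115658 - sqrt(1741)/5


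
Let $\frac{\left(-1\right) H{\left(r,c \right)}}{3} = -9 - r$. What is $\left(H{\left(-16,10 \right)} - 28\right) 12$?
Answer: $-588$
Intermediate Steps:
$H{\left(r,c \right)} = 27 + 3 r$ ($H{\left(r,c \right)} = - 3 \left(-9 - r\right) = 27 + 3 r$)
$\left(H{\left(-16,10 \right)} - 28\right) 12 = \left(\left(27 + 3 \left(-16\right)\right) - 28\right) 12 = \left(\left(27 - 48\right) - 28\right) 12 = \left(-21 - 28\right) 12 = \left(-49\right) 12 = -588$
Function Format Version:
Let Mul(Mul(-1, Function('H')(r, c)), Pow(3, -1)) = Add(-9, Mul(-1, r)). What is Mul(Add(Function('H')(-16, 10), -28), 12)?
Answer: -588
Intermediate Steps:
Function('H')(r, c) = Add(27, Mul(3, r)) (Function('H')(r, c) = Mul(-3, Add(-9, Mul(-1, r))) = Add(27, Mul(3, r)))
Mul(Add(Function('H')(-16, 10), -28), 12) = Mul(Add(Add(27, Mul(3, -16)), -28), 12) = Mul(Add(Add(27, -48), -28), 12) = Mul(Add(-21, -28), 12) = Mul(-49, 12) = -588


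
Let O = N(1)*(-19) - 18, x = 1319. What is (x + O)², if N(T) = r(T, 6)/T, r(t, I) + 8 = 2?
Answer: 2002225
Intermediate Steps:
r(t, I) = -6 (r(t, I) = -8 + 2 = -6)
N(T) = -6/T
O = 96 (O = -6/1*(-19) - 18 = -6*1*(-19) - 18 = -6*(-19) - 18 = 114 - 18 = 96)
(x + O)² = (1319 + 96)² = 1415² = 2002225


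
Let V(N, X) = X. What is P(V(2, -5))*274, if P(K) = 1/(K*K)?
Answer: 274/25 ≈ 10.960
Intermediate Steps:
P(K) = K⁻²
P(V(2, -5))*274 = 274/(-5)² = (1/25)*274 = 274/25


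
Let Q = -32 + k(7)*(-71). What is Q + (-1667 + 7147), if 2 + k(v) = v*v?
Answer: 2111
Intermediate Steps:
k(v) = -2 + v² (k(v) = -2 + v*v = -2 + v²)
Q = -3369 (Q = -32 + (-2 + 7²)*(-71) = -32 + (-2 + 49)*(-71) = -32 + 47*(-71) = -32 - 3337 = -3369)
Q + (-1667 + 7147) = -3369 + (-1667 + 7147) = -3369 + 5480 = 2111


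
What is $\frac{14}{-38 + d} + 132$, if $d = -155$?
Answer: $\frac{25462}{193} \approx 131.93$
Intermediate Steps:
$\frac{14}{-38 + d} + 132 = \frac{14}{-38 - 155} + 132 = \frac{14}{-193} + 132 = 14 \left(- \frac{1}{193}\right) + 132 = - \frac{14}{193} + 132 = \frac{25462}{193}$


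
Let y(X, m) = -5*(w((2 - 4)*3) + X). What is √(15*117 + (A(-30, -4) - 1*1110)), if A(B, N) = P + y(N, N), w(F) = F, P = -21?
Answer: √674 ≈ 25.962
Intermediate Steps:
y(X, m) = 30 - 5*X (y(X, m) = -5*((2 - 4)*3 + X) = -5*(-2*3 + X) = -5*(-6 + X) = 30 - 5*X)
A(B, N) = 9 - 5*N (A(B, N) = -21 + (30 - 5*N) = 9 - 5*N)
√(15*117 + (A(-30, -4) - 1*1110)) = √(15*117 + ((9 - 5*(-4)) - 1*1110)) = √(1755 + ((9 + 20) - 1110)) = √(1755 + (29 - 1110)) = √(1755 - 1081) = √674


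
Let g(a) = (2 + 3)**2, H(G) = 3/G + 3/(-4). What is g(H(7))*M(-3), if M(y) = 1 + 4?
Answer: 125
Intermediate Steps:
H(G) = -3/4 + 3/G (H(G) = 3/G + 3*(-1/4) = 3/G - 3/4 = -3/4 + 3/G)
M(y) = 5
g(a) = 25 (g(a) = 5**2 = 25)
g(H(7))*M(-3) = 25*5 = 125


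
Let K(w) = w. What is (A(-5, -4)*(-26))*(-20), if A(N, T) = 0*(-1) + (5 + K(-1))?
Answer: 2080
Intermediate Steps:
A(N, T) = 4 (A(N, T) = 0*(-1) + (5 - 1) = 0 + 4 = 4)
(A(-5, -4)*(-26))*(-20) = (4*(-26))*(-20) = -104*(-20) = 2080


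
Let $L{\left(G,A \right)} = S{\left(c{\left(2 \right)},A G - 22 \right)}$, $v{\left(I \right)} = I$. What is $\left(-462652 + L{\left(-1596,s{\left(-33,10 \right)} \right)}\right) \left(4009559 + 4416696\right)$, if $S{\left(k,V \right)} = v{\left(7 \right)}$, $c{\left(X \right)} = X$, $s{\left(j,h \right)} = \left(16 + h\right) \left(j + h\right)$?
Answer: $-3898364744475$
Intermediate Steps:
$s{\left(j,h \right)} = \left(16 + h\right) \left(h + j\right)$
$S{\left(k,V \right)} = 7$
$L{\left(G,A \right)} = 7$
$\left(-462652 + L{\left(-1596,s{\left(-33,10 \right)} \right)}\right) \left(4009559 + 4416696\right) = \left(-462652 + 7\right) \left(4009559 + 4416696\right) = \left(-462645\right) 8426255 = -3898364744475$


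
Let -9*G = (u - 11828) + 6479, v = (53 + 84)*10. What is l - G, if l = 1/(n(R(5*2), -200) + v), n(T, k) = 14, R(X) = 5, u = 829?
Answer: -6255671/12456 ≈ -502.22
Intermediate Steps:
v = 1370 (v = 137*10 = 1370)
G = 4520/9 (G = -((829 - 11828) + 6479)/9 = -(-10999 + 6479)/9 = -⅑*(-4520) = 4520/9 ≈ 502.22)
l = 1/1384 (l = 1/(14 + 1370) = 1/1384 ≈ 0.00072254)
l - G = 1/1384 - 1*4520/9 = 1/1384 - 4520/9 = -6255671/12456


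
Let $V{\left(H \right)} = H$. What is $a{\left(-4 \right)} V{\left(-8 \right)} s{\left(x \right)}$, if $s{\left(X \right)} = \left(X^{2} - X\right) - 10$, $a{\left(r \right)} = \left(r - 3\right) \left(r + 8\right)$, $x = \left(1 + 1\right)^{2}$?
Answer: $448$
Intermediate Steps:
$x = 4$ ($x = 2^{2} = 4$)
$a{\left(r \right)} = \left(-3 + r\right) \left(8 + r\right)$
$s{\left(X \right)} = -10 + X^{2} - X$
$a{\left(-4 \right)} V{\left(-8 \right)} s{\left(x \right)} = \left(-24 + \left(-4\right)^{2} + 5 \left(-4\right)\right) \left(-8\right) \left(-10 + 4^{2} - 4\right) = \left(-24 + 16 - 20\right) \left(-8\right) \left(-10 + 16 - 4\right) = \left(-28\right) \left(-8\right) 2 = 224 \cdot 2 = 448$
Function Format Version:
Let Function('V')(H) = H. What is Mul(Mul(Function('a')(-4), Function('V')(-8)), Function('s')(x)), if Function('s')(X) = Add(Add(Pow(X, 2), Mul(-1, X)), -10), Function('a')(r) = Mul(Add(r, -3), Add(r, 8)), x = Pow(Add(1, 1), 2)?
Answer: 448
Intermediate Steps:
x = 4 (x = Pow(2, 2) = 4)
Function('a')(r) = Mul(Add(-3, r), Add(8, r))
Function('s')(X) = Add(-10, Pow(X, 2), Mul(-1, X))
Mul(Mul(Function('a')(-4), Function('V')(-8)), Function('s')(x)) = Mul(Mul(Add(-24, Pow(-4, 2), Mul(5, -4)), -8), Add(-10, Pow(4, 2), Mul(-1, 4))) = Mul(Mul(Add(-24, 16, -20), -8), Add(-10, 16, -4)) = Mul(Mul(-28, -8), 2) = Mul(224, 2) = 448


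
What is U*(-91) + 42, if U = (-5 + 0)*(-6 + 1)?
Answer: -2233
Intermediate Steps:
U = 25 (U = -5*(-5) = 25)
U*(-91) + 42 = 25*(-91) + 42 = -2275 + 42 = -2233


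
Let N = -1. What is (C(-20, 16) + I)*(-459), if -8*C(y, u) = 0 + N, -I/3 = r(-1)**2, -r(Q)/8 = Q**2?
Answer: 704565/8 ≈ 88071.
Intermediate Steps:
r(Q) = -8*Q**2
I = -192 (I = -3*(-8*(-1)**2)**2 = -3*(-8*1)**2 = -3*(-8)**2 = -3*64 = -192)
C(y, u) = 1/8 (C(y, u) = -(0 - 1)/8 = -1/8*(-1) = 1/8)
(C(-20, 16) + I)*(-459) = (1/8 - 192)*(-459) = -1535/8*(-459) = 704565/8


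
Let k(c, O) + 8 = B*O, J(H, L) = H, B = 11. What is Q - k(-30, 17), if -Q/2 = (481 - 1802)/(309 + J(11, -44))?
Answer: -27319/160 ≈ -170.74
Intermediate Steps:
k(c, O) = -8 + 11*O
Q = 1321/160 (Q = -2*(481 - 1802)/(309 + 11) = -(-2642)/320 = -2*(-1321/320) = 1321/160 ≈ 8.2563)
Q - k(-30, 17) = 1321/160 - (-8 + 11*17) = 1321/160 - (-8 + 187) = 1321/160 - 1*179 = 1321/160 - 179 = -27319/160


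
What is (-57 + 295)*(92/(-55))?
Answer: -21896/55 ≈ -398.11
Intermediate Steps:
(-57 + 295)*(92/(-55)) = 238*(92*(-1/55)) = 238*(-92/55) = -21896/55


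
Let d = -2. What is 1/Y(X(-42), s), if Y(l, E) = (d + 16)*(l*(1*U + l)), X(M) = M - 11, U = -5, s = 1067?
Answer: 1/43036 ≈ 2.3236e-5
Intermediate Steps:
X(M) = -11 + M
Y(l, E) = 14*l*(-5 + l) (Y(l, E) = (-2 + 16)*(l*(1*(-5) + l)) = 14*(l*(-5 + l)) = 14*l*(-5 + l))
1/Y(X(-42), s) = 1/(14*(-11 - 42)*(-5 + (-11 - 42))) = 1/(14*(-53)*(-5 - 53)) = 1/(14*(-53)*(-58)) = 1/43036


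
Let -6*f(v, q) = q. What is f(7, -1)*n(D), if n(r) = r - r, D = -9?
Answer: 0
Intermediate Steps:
n(r) = 0
f(v, q) = -q/6
f(7, -1)*n(D) = -1/6*(-1)*0 = (1/6)*0 = 0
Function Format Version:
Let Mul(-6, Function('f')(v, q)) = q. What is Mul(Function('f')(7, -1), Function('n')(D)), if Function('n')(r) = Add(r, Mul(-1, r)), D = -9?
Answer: 0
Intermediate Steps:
Function('n')(r) = 0
Function('f')(v, q) = Mul(Rational(-1, 6), q)
Mul(Function('f')(7, -1), Function('n')(D)) = Mul(Mul(Rational(-1, 6), -1), 0) = Mul(Rational(1, 6), 0) = 0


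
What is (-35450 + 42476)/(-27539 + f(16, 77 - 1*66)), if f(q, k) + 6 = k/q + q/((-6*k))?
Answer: -3709728/14543525 ≈ -0.25508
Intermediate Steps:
f(q, k) = -6 + k/q - q/(6*k) (f(q, k) = -6 + (k/q + q/((-6*k))) = -6 + (k/q + q*(-1/(6*k))) = -6 + (k/q - q/(6*k)) = -6 + k/q - q/(6*k))
(-35450 + 42476)/(-27539 + f(16, 77 - 1*66)) = (-35450 + 42476)/(-27539 + (-6 + (77 - 1*66)/16 - ⅙*16/(77 - 1*66))) = 7026/(-27539 + (-6 + (77 - 66)*(1/16) - ⅙*16/(77 - 66))) = 7026/(-27539 + (-6 + 11*(1/16) - ⅙*16/11)) = 7026/(-27539 + (-6 + 11/16 - ⅙*16*1/11)) = 7026/(-27539 + (-6 + 11/16 - 8/33)) = 7026/(-27539 - 2933/528) = 7026/(-14543525/528) = 7026*(-528/14543525) = -3709728/14543525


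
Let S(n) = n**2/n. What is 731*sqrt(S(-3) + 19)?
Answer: 2924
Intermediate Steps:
S(n) = n
731*sqrt(S(-3) + 19) = 731*sqrt(-3 + 19) = 731*sqrt(16) = 731*4 = 2924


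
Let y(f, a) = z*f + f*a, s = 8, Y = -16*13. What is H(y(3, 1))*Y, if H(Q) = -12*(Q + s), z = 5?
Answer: 64896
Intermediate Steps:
Y = -208
y(f, a) = 5*f + a*f (y(f, a) = 5*f + f*a = 5*f + a*f)
H(Q) = -96 - 12*Q (H(Q) = -12*(Q + 8) = -12*(8 + Q) = -96 - 12*Q)
H(y(3, 1))*Y = (-96 - 36*(5 + 1))*(-208) = (-96 - 36*6)*(-208) = (-96 - 12*18)*(-208) = (-96 - 216)*(-208) = -312*(-208) = 64896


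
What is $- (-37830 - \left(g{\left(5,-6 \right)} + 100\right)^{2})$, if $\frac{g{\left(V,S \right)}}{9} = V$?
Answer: $58855$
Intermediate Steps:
$g{\left(V,S \right)} = 9 V$
$- (-37830 - \left(g{\left(5,-6 \right)} + 100\right)^{2}) = - (-37830 - \left(9 \cdot 5 + 100\right)^{2}) = - (-37830 - \left(45 + 100\right)^{2}) = - (-37830 - 145^{2}) = - (-37830 - 21025) = \left(-1\right) \left(-58855\right) = 58855$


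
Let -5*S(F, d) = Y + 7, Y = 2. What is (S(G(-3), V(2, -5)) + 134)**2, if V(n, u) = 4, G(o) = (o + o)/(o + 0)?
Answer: 436921/25 ≈ 17477.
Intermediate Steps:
G(o) = 2 (G(o) = (2*o)/o = 2)
S(F, d) = -9/5 (S(F, d) = -(2 + 7)/5 = -1/5*9 = -9/5)
(S(G(-3), V(2, -5)) + 134)**2 = (-9/5 + 134)**2 = (661/5)**2 = 436921/25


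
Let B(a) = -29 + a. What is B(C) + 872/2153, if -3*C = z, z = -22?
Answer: -137329/6459 ≈ -21.262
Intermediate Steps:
C = 22/3 (C = -⅓*(-22) = 22/3 ≈ 7.3333)
B(C) + 872/2153 = (-29 + 22/3) + 872/2153 = -65/3 + 872*(1/2153) = -65/3 + 872/2153 = -137329/6459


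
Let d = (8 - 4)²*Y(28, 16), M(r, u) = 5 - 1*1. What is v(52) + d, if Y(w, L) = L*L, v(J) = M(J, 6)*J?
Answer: 4304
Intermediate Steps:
M(r, u) = 4 (M(r, u) = 5 - 1 = 4)
v(J) = 4*J
Y(w, L) = L²
d = 4096 (d = (8 - 4)²*16² = 4²*256 = 16*256 = 4096)
v(52) + d = 4*52 + 4096 = 208 + 4096 = 4304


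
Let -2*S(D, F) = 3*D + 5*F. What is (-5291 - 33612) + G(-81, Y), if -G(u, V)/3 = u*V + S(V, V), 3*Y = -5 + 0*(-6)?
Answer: -39328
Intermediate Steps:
S(D, F) = -5*F/2 - 3*D/2 (S(D, F) = -(3*D + 5*F)/2 = -5*F/2 - 3*D/2)
Y = -5/3 (Y = (-5 + 0*(-6))/3 = (-5 + 0)/3 = (⅓)*(-5) = -5/3 ≈ -1.6667)
G(u, V) = 12*V - 3*V*u (G(u, V) = -3*(u*V + (-5*V/2 - 3*V/2)) = -3*(V*u - 4*V) = -3*(-4*V + V*u) = 12*V - 3*V*u)
(-5291 - 33612) + G(-81, Y) = (-5291 - 33612) + 3*(-5/3)*(4 - 1*(-81)) = -38903 + 3*(-5/3)*(4 + 81) = -38903 + 3*(-5/3)*85 = -38903 - 425 = -39328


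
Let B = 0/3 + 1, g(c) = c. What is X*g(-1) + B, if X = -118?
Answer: 119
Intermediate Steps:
B = 1 (B = 0*(⅓) + 1 = 0 + 1 = 1)
X*g(-1) + B = -118*(-1) + 1 = 118 + 1 = 119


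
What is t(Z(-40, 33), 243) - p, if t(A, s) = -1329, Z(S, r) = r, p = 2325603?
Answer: -2326932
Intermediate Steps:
t(Z(-40, 33), 243) - p = -1329 - 1*2325603 = -1329 - 2325603 = -2326932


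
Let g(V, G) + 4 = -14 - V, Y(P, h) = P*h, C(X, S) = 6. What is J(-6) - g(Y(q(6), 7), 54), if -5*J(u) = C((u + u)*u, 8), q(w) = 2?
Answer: 154/5 ≈ 30.800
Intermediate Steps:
J(u) = -6/5 (J(u) = -⅕*6 = -6/5)
g(V, G) = -18 - V (g(V, G) = -4 + (-14 - V) = -18 - V)
J(-6) - g(Y(q(6), 7), 54) = -6/5 - (-18 - 2*7) = -6/5 - (-18 - 1*14) = -6/5 - (-18 - 14) = -6/5 - 1*(-32) = -6/5 + 32 = 154/5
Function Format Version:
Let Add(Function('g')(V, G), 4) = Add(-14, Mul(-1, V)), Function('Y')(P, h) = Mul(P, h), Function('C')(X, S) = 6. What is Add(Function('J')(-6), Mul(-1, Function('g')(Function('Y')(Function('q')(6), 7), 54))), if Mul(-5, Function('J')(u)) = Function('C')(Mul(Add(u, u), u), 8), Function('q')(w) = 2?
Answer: Rational(154, 5) ≈ 30.800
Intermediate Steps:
Function('J')(u) = Rational(-6, 5) (Function('J')(u) = Mul(Rational(-1, 5), 6) = Rational(-6, 5))
Function('g')(V, G) = Add(-18, Mul(-1, V)) (Function('g')(V, G) = Add(-4, Add(-14, Mul(-1, V))) = Add(-18, Mul(-1, V)))
Add(Function('J')(-6), Mul(-1, Function('g')(Function('Y')(Function('q')(6), 7), 54))) = Add(Rational(-6, 5), Mul(-1, Add(-18, Mul(-1, Mul(2, 7))))) = Add(Rational(-6, 5), Mul(-1, Add(-18, Mul(-1, 14)))) = Add(Rational(-6, 5), Mul(-1, Add(-18, -14))) = Add(Rational(-6, 5), Mul(-1, -32)) = Add(Rational(-6, 5), 32) = Rational(154, 5)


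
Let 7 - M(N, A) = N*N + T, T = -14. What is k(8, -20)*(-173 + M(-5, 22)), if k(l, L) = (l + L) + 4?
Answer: 1416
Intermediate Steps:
k(l, L) = 4 + L + l (k(l, L) = (L + l) + 4 = 4 + L + l)
M(N, A) = 21 - N² (M(N, A) = 7 - (N*N - 14) = 7 - (N² - 14) = 7 - (-14 + N²) = 7 + (14 - N²) = 21 - N²)
k(8, -20)*(-173 + M(-5, 22)) = (4 - 20 + 8)*(-173 + (21 - 1*(-5)²)) = -8*(-173 + (21 - 1*25)) = -8*(-173 + (21 - 25)) = -8*(-173 - 4) = -8*(-177) = 1416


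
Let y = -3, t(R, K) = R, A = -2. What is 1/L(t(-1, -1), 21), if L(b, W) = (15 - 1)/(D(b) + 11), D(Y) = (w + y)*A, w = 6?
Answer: 5/14 ≈ 0.35714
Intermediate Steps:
D(Y) = -6 (D(Y) = (6 - 3)*(-2) = 3*(-2) = -6)
L(b, W) = 14/5 (L(b, W) = (15 - 1)/(-6 + 11) = 14/5)
1/L(t(-1, -1), 21) = 1/(14/5) = 5/14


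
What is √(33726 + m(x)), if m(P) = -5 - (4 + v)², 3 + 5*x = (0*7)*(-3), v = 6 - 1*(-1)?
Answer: 40*√21 ≈ 183.30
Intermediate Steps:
v = 7 (v = 6 + 1 = 7)
x = -⅗ (x = -⅗ + ((0*7)*(-3))/5 = -⅗ + (0*(-3))/5 = -⅗ + (⅕)*0 = -⅗ + 0 = -⅗ ≈ -0.60000)
m(P) = -126 (m(P) = -5 - (4 + 7)² = -5 - 1*11² = -5 - 1*121 = -5 - 121 = -126)
√(33726 + m(x)) = √(33726 - 126) = √33600 = 40*√21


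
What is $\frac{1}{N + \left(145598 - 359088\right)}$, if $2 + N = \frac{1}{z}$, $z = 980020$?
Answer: $- \frac{980020}{209226429839} \approx -4.684 \cdot 10^{-6}$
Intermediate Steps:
$N = - \frac{1960039}{980020}$ ($N = -2 + \frac{1}{980020} = - \frac{1960039}{980020} \approx -2.0$)
$\frac{1}{N + \left(145598 - 359088\right)} = \frac{1}{- \frac{1960039}{980020} + \left(145598 - 359088\right)} = \frac{1}{- \frac{1960039}{980020} - 213490} = \frac{1}{- \frac{209226429839}{980020}} = - \frac{980020}{209226429839}$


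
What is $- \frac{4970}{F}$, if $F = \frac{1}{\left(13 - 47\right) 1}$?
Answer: $168980$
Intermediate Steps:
$F = - \frac{1}{34}$ ($F = \frac{1}{\left(-34\right) 1} = \frac{1}{-34} = - \frac{1}{34} \approx -0.029412$)
$- \frac{4970}{F} = - \frac{4970}{- \frac{1}{34}} = \left(-4970\right) \left(-34\right) = 168980$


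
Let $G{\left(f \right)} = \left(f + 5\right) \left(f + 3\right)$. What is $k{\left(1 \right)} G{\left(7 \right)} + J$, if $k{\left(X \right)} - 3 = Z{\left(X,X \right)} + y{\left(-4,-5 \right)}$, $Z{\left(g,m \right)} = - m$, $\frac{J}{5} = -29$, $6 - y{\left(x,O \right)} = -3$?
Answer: $1175$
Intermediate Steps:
$y{\left(x,O \right)} = 9$ ($y{\left(x,O \right)} = 6 - -3 = 6 + 3 = 9$)
$J = -145$ ($J = 5 \left(-29\right) = -145$)
$k{\left(X \right)} = 12 - X$ ($k{\left(X \right)} = 3 - \left(-9 + X\right) = 12 - X$)
$G{\left(f \right)} = \left(3 + f\right) \left(5 + f\right)$ ($G{\left(f \right)} = \left(5 + f\right) \left(3 + f\right) = \left(3 + f\right) \left(5 + f\right)$)
$k{\left(1 \right)} G{\left(7 \right)} + J = \left(12 - 1\right) \left(15 + 7^{2} + 8 \cdot 7\right) - 145 = \left(12 - 1\right) \left(15 + 49 + 56\right) - 145 = 11 \cdot 120 - 145 = 1320 - 145 = 1175$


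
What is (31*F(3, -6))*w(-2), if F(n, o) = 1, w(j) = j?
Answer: -62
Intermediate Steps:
(31*F(3, -6))*w(-2) = (31*1)*(-2) = 31*(-2) = -62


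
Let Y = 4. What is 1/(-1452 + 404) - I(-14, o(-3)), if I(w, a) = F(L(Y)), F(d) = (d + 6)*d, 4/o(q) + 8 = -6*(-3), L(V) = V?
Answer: -41921/1048 ≈ -40.001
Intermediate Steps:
o(q) = ⅖ (o(q) = 4/(-8 - 6*(-3)) = 4/(-8 + 18) = 4/10 = 4*(⅒) = ⅖)
F(d) = d*(6 + d) (F(d) = (6 + d)*d = d*(6 + d))
I(w, a) = 40 (I(w, a) = 4*(6 + 4) = 4*10 = 40)
1/(-1452 + 404) - I(-14, o(-3)) = 1/(-1452 + 404) - 1*40 = 1/(-1048) - 40 = -1/1048 - 40 = -41921/1048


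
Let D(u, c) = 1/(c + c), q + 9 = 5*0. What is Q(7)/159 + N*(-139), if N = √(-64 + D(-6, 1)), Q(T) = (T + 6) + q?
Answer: 4/159 - 139*I*√254/2 ≈ 0.025157 - 1107.6*I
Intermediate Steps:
q = -9 (q = -9 + 5*0 = -9 + 0 = -9)
Q(T) = -3 + T (Q(T) = (T + 6) - 9 = (6 + T) - 9 = -3 + T)
D(u, c) = 1/(2*c)
N = I*√254/2 (N = √(-64 + (½)/1) = √(-64 + (½)*1) = √(-64 + ½) = √(-127/2) = I*√254/2 ≈ 7.9687*I)
Q(7)/159 + N*(-139) = (-3 + 7)/159 + (I*√254/2)*(-139) = 4*(1/159) - 139*I*√254/2 = 4/159 - 139*I*√254/2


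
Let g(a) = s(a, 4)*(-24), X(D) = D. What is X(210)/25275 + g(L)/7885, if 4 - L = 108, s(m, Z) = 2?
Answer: 5902/2657245 ≈ 0.0022211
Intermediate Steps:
L = -104 (L = 4 - 1*108 = 4 - 108 = -104)
g(a) = -48 (g(a) = 2*(-24) = -48)
X(210)/25275 + g(L)/7885 = 210/25275 - 48/7885 = 210*(1/25275) - 48*1/7885 = 14/1685 - 48/7885 = 5902/2657245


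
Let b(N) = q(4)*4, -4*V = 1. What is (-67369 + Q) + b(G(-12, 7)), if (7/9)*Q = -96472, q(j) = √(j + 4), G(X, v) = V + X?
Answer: -1339831/7 + 8*√2 ≈ -1.9139e+5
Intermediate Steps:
V = -¼ (V = -¼*1 = -¼ ≈ -0.25000)
G(X, v) = -¼ + X
q(j) = √(4 + j)
Q = -868248/7 (Q = (9/7)*(-96472) = -868248/7 ≈ -1.2404e+5)
b(N) = 8*√2 (b(N) = √(4 + 4)*4 = √8*4 = (2*√2)*4 = 8*√2)
(-67369 + Q) + b(G(-12, 7)) = (-67369 - 868248/7) + 8*√2 = -1339831/7 + 8*√2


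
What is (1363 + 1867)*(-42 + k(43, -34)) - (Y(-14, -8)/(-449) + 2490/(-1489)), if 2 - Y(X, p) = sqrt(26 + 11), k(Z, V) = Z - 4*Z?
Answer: -369265176142/668561 - sqrt(37)/449 ≈ -5.5233e+5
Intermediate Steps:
k(Z, V) = -3*Z
Y(X, p) = 2 - sqrt(37) (Y(X, p) = 2 - sqrt(26 + 11) = 2 - sqrt(37))
(1363 + 1867)*(-42 + k(43, -34)) - (Y(-14, -8)/(-449) + 2490/(-1489)) = (1363 + 1867)*(-42 - 3*43) - ((2 - sqrt(37))/(-449) + 2490/(-1489)) = 3230*(-42 - 129) - ((2 - sqrt(37))*(-1/449) + 2490*(-1/1489)) = 3230*(-171) - ((-2/449 + sqrt(37)/449) - 2490/1489) = -552330 - (-1120988/668561 + sqrt(37)/449) = -552330 + (1120988/668561 - sqrt(37)/449) = -369265176142/668561 - sqrt(37)/449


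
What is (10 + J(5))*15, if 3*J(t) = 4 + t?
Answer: 195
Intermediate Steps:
J(t) = 4/3 + t/3 (J(t) = (4 + t)/3 = 4/3 + t/3)
(10 + J(5))*15 = (10 + (4/3 + (⅓)*5))*15 = (10 + (4/3 + 5/3))*15 = (10 + 3)*15 = 13*15 = 195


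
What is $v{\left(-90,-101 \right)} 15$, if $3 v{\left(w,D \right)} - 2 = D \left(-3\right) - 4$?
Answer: $1505$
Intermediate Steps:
$v{\left(w,D \right)} = - \frac{2}{3} - D$ ($v{\left(w,D \right)} = \frac{2}{3} + \frac{D \left(-3\right) - 4}{3} = \frac{2}{3} + \frac{- 3 D - 4}{3} = \frac{2}{3} + \frac{-4 - 3 D}{3} = \frac{2}{3} - \left(\frac{4}{3} + D\right) = - \frac{2}{3} - D$)
$v{\left(-90,-101 \right)} 15 = \left(- \frac{2}{3} - -101\right) 15 = \left(- \frac{2}{3} + 101\right) 15 = \frac{301}{3} \cdot 15 = 1505$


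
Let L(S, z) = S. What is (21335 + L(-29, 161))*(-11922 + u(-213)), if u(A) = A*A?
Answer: 712621782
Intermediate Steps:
u(A) = A**2
(21335 + L(-29, 161))*(-11922 + u(-213)) = (21335 - 29)*(-11922 + (-213)**2) = 21306*(-11922 + 45369) = 21306*33447 = 712621782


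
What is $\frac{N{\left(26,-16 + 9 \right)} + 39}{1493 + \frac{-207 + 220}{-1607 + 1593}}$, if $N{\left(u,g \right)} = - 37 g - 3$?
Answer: $\frac{4130}{20889} \approx 0.19771$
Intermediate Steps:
$N{\left(u,g \right)} = -3 - 37 g$
$\frac{N{\left(26,-16 + 9 \right)} + 39}{1493 + \frac{-207 + 220}{-1607 + 1593}} = \frac{\left(-3 - 37 \left(-16 + 9\right)\right) + 39}{1493 + \frac{-207 + 220}{-1607 + 1593}} = \frac{\left(-3 - -259\right) + 39}{1493 + \frac{13}{-14}} = \frac{\left(-3 + 259\right) + 39}{1493 + 13 \left(- \frac{1}{14}\right)} = \frac{256 + 39}{1493 - \frac{13}{14}} = \frac{295}{\frac{20889}{14}} = 295 \cdot \frac{14}{20889} = \frac{4130}{20889}$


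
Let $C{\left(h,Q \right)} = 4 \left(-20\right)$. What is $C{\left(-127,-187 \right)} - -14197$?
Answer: $14117$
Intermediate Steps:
$C{\left(h,Q \right)} = -80$
$C{\left(-127,-187 \right)} - -14197 = -80 - -14197 = -80 + 14197 = 14117$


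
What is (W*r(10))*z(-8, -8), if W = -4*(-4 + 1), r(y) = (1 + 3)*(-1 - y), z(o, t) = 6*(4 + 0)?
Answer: -12672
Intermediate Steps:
z(o, t) = 24 (z(o, t) = 6*4 = 24)
r(y) = -4 - 4*y (r(y) = 4*(-1 - y) = -4 - 4*y)
W = 12 (W = -4*(-3) = 12)
(W*r(10))*z(-8, -8) = (12*(-4 - 4*10))*24 = (12*(-4 - 40))*24 = (12*(-44))*24 = -528*24 = -12672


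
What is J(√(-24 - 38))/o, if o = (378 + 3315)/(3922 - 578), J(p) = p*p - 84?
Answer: -488224/3693 ≈ -132.20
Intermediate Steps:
J(p) = -84 + p² (J(p) = p² - 84 = -84 + p²)
o = 3693/3344 ≈ 1.1044
J(√(-24 - 38))/o = (-84 + (√(-24 - 38))²)/(3693/3344) = (-84 + (√(-62))²)*(3344/3693) = (-84 + (I*√62)²)*(3344/3693) = (-84 - 62)*(3344/3693) = -146*3344/3693 = -488224/3693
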